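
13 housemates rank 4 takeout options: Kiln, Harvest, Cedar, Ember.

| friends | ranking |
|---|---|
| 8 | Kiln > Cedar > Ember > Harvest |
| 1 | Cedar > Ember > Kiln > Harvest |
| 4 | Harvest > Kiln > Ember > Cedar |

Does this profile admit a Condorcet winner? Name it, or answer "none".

Kiln

Check each pair by majority over 13 ballots:
Kiln vs Harvest: Kiln, 9–4.
Kiln vs Cedar: Kiln wins 12–1.
Kiln–Ember: Kiln 12–1.
Harvest vs Cedar: Cedar, 9–4.
Harvest–Ember: Ember 9–4.
Cedar vs Ember: Cedar wins 9–4.
Only Kiln has no losses; Kiln is the Condorcet winner.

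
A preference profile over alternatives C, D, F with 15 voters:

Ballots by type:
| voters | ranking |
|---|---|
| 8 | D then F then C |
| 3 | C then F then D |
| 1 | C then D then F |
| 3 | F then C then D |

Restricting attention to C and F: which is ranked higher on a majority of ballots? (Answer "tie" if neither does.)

Ballots ranking C above F: 3 + 1 = 4.
Ballots ranking F above C: 15 − 4 = 11.
F wins the head-to-head 11–4.

F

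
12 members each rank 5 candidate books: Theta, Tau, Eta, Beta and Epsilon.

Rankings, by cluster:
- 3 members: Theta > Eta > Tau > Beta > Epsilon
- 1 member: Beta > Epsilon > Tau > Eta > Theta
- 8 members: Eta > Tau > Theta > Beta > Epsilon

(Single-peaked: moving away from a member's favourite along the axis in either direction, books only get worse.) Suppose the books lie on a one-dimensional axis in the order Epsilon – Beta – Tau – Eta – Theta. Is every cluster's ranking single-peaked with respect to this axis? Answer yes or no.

yes

Axis positions: Epsilon=1, Beta=2, Tau=3, Eta=4, Theta=5.
Cluster 1 (peak Theta at position 5): ranking walks positions 5-4-3-2-1, expanding outward from the peak — single-peaked.
Cluster 2 (peak Beta at position 2): ranking walks positions 2-1-3-4-5, expanding outward from the peak — single-peaked.
Cluster 3 (peak Eta at position 4): ranking walks positions 4-3-5-2-1, expanding outward from the peak — single-peaked.
Every ranking is single-peaked on this axis.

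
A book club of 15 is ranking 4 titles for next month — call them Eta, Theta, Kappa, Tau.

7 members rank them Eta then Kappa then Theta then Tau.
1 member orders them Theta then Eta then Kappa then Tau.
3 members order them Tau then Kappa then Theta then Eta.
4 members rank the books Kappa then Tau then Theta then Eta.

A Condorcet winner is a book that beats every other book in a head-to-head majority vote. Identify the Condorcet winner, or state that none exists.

none

Pairwise majorities:
Eta–Theta: Theta 8–7.
Eta vs Kappa: Eta wins 8–7.
Eta vs Tau: Eta wins 8–7.
Theta–Kappa: Kappa 14–1.
Theta–Tau: Theta 8–7.
Kappa vs Tau: Kappa, 12–3.
Every book loses at least once (Eta loses to Theta; Theta loses to Kappa; Kappa loses to Eta; Tau loses to Eta). The majority relation contains the cycle Eta > Kappa > Theta > Eta, so there is no Condorcet winner.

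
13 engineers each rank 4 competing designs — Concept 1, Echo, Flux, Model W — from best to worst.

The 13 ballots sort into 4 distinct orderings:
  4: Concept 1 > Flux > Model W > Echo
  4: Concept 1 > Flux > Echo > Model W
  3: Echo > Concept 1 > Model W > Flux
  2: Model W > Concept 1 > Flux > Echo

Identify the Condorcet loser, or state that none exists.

Model W

Pairwise majorities:
Concept 1 vs Echo: Concept 1 wins 10–3.
Concept 1 vs Flux: Concept 1 is ranked higher on 4+4+3+2 = 13 ballots, Flux on 0. Concept 1 wins 13–0.
Concept 1 vs Model W: Concept 1, 11–2.
Echo vs Flux: 3 for Echo, 10 for Flux — Flux by 10–3.
Echo vs Model W: Echo preferred on 4+3 = 7 ballots; Echo wins 7–6.
Flux–Model W: Flux 8–5.
Model W loses to every other design — it is the Condorcet loser.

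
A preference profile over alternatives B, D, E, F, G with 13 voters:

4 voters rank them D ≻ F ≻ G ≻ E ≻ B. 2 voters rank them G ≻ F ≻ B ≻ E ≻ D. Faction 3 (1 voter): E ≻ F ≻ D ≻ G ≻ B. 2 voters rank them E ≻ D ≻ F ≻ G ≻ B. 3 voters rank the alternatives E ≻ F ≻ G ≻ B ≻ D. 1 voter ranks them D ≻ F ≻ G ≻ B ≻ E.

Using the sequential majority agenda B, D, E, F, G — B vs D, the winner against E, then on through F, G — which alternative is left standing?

Round 1: B vs D — 5–8, D advances.
Round 2: D vs E — 5–8, E advances.
Round 3: E vs F — 6–7, F advances.
Round 4: F vs G — 11–2, F advances.
F survives the agenda.

F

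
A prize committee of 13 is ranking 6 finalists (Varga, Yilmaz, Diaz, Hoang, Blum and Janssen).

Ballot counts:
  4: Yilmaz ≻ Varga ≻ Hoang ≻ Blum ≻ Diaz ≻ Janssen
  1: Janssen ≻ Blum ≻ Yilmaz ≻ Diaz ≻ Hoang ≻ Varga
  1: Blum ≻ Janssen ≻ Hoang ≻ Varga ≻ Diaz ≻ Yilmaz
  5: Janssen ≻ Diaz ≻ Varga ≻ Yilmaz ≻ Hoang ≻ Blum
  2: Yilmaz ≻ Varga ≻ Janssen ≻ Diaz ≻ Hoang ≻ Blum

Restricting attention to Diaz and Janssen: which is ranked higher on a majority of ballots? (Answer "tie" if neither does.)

Ballots ranking Diaz above Janssen: 4.
Ballots ranking Janssen above Diaz: 13 − 4 = 9.
Janssen wins the head-to-head 9–4.

Janssen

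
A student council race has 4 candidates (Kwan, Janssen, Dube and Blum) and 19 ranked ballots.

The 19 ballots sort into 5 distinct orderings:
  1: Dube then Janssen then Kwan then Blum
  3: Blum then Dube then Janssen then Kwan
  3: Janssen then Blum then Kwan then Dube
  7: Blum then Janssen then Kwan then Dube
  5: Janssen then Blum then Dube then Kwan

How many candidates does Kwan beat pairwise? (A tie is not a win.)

Kwan against each rival (19 voters):
Kwan vs Janssen: Kwan preferred on 0 ballots; Janssen wins 19–0.
Kwan vs Dube: Kwan, 10–9.
Kwan vs Blum: Kwan preferred on 1 ballot; Blum wins 18–1.
Kwan beats Dube; loses to Janssen, Blum — 1 pairwise win.

1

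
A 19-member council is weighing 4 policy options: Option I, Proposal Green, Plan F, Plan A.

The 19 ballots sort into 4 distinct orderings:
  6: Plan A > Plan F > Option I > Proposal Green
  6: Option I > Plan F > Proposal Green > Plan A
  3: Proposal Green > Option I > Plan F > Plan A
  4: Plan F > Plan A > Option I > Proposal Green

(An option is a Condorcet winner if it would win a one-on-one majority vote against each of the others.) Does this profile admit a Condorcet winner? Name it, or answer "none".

Plan F

Check each pair by majority over 19 ballots:
Option I vs Proposal Green: 6+6+4 = 16 for Option I, 3 for Proposal Green — Option I by 16–3.
Option I vs Plan F: Plan F, 10–9.
Option I–Plan A: Plan A 10–9.
Proposal Green vs Plan F: 3 to 16, Plan F.
Proposal Green vs Plan A: Plan A, 10–9.
Plan F vs Plan A: 6+3+4 = 13 for Plan F, 6 for Plan A — Plan F by 13–6.
Plan F defeats every rival head-to-head and is the Condorcet winner.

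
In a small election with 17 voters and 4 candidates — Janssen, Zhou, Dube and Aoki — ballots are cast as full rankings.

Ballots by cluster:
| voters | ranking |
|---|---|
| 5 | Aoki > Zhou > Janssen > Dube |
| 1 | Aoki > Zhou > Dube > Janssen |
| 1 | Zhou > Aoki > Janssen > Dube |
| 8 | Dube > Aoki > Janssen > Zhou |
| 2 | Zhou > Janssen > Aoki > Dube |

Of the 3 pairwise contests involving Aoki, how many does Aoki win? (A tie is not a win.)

3

Aoki against each rival (17 voters):
Aoki vs Janssen: Aoki wins 15–2.
Aoki vs Zhou: 5+1+8 = 14 for Aoki, 3 for Zhou — Aoki by 14–3.
Aoki vs Dube: Aoki is ranked higher on 5+1+1+2 = 9 ballots, Dube on 8. Aoki wins 9–8.
Aoki beats Janssen, Zhou, Dube — 3 pairwise wins.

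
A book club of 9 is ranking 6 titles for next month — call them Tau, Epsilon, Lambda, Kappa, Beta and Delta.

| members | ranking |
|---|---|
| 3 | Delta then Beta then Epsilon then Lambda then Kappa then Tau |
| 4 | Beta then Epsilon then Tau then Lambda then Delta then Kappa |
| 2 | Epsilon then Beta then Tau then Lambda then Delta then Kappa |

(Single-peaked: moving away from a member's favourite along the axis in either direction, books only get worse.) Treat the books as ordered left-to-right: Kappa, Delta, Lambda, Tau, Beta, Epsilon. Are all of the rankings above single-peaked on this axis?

Axis positions: Kappa=1, Delta=2, Lambda=3, Tau=4, Beta=5, Epsilon=6.
Bloc 1: ranking walks positions 2-5-6-3-1-4; Beta is ranked above Lambda even though Lambda lies between Beta and the peak Delta on the axis — preferences dip and rise again. Not single-peaked.
Bloc 2 (peak Beta at position 5): ranking walks positions 5-6-4-3-2-1, expanding outward from the peak — single-peaked.
Bloc 3 (peak Epsilon at position 6): ranking walks positions 6-5-4-3-2-1, expanding outward from the peak — single-peaked.
Bloc 1 violates single-peakedness, so the profile is not single-peaked on this axis.

no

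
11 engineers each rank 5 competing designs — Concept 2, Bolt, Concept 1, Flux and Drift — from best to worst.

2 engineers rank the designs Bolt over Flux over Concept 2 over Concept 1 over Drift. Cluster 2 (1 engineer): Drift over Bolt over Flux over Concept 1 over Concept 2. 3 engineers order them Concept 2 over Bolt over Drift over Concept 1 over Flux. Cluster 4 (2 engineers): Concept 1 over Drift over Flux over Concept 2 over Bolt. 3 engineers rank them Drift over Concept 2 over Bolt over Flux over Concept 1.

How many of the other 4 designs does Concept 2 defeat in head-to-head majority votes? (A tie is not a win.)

Concept 2 against each rival (11 engineers):
Concept 2 vs Bolt: Concept 2 preferred on 3+2+3 = 8 ballots; Concept 2 wins 8–3.
Concept 2 vs Concept 1: 8 to 3, Concept 2.
Concept 2 vs Flux: 3+3 = 6 for Concept 2, 5 for Flux — Concept 2 by 6–5.
Concept 2 vs Drift: Drift, 6–5.
Concept 2 beats Bolt, Concept 1, Flux; loses to Drift — 3 pairwise wins.

3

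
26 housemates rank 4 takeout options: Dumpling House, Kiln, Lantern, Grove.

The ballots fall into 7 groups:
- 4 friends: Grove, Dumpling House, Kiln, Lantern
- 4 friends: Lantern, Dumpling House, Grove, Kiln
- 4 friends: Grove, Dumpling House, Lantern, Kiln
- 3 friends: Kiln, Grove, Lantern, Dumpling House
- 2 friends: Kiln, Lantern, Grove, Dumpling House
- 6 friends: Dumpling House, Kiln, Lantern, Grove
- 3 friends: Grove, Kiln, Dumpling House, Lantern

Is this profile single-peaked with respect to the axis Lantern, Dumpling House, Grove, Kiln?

Axis positions: Lantern=1, Dumpling House=2, Grove=3, Kiln=4.
Group 1 (peak Grove at position 3): ranking walks positions 3-2-4-1, expanding outward from the peak — single-peaked.
Group 2 (peak Lantern at position 1): ranking walks positions 1-2-3-4, expanding outward from the peak — single-peaked.
Group 3 (peak Grove at position 3): ranking walks positions 3-2-1-4, expanding outward from the peak — single-peaked.
Group 4: ranking walks positions 4-3-1-2; Lantern is ranked above Dumpling House even though Dumpling House lies between Lantern and the peak Kiln on the axis — preferences dip and rise again. Not single-peaked.
Group 5: ranking walks positions 4-1-3-2; Lantern is ranked above Grove even though Grove lies between Lantern and the peak Kiln on the axis — preferences dip and rise again. Not single-peaked.
Group 6: ranking walks positions 2-4-1-3; Kiln is ranked above Grove even though Grove lies between Kiln and the peak Dumpling House on the axis — preferences dip and rise again. Not single-peaked.
Group 7 (peak Grove at position 3): ranking walks positions 3-4-2-1, expanding outward from the peak — single-peaked.
Group 4 violates single-peakedness, so the profile is not single-peaked on this axis.

no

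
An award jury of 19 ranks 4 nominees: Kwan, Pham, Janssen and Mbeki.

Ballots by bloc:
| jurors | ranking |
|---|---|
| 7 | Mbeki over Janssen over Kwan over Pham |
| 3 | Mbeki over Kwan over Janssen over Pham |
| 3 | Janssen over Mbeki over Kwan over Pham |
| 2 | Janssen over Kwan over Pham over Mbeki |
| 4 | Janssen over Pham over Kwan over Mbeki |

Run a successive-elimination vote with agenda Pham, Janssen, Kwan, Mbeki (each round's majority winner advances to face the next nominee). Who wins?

Mbeki

Round 1: Pham vs Janssen — 0–19, Janssen advances.
Round 2: Janssen vs Kwan — 16–3, Janssen advances.
Round 3: Janssen vs Mbeki — 9–10, Mbeki advances.
The agenda winner is Mbeki.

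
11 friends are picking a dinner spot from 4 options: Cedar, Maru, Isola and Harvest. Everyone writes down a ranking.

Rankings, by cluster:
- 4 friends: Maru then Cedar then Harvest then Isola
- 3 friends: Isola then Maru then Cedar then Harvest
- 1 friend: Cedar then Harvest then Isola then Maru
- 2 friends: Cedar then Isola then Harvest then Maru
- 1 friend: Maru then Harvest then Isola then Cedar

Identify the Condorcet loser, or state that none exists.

Head-to-head results (11 friends):
Cedar vs Maru: Cedar preferred on 1+2 = 3 ballots; Maru wins 8–3.
Cedar vs Isola: 4+1+2 = 7 for Cedar, 4 for Isola — Cedar by 7–4.
Cedar vs Harvest: Cedar, 10–1.
Maru vs Isola: Isola wins 6–5.
Maru vs Harvest: 4+3+1 = 8 for Maru, 3 for Harvest — Maru by 8–3.
Isola vs Harvest: Harvest, 6–5.
Each restaurant has at least one pairwise win (Cedar beats Isola; Maru beats Cedar; Isola beats Maru; Harvest beats Isola) — no Condorcet loser.

none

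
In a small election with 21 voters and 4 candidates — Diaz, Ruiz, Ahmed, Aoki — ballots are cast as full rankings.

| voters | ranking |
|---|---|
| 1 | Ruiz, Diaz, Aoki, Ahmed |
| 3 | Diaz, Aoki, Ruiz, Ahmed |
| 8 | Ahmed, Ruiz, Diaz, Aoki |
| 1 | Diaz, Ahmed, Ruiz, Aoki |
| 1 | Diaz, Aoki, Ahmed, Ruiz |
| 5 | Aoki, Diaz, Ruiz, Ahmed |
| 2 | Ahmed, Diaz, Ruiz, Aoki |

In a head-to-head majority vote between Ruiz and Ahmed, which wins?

Ballots ranking Ruiz above Ahmed: 1 + 3 + 5 = 9.
Ballots ranking Ahmed above Ruiz: 21 − 9 = 12.
Ahmed wins the head-to-head 12–9.

Ahmed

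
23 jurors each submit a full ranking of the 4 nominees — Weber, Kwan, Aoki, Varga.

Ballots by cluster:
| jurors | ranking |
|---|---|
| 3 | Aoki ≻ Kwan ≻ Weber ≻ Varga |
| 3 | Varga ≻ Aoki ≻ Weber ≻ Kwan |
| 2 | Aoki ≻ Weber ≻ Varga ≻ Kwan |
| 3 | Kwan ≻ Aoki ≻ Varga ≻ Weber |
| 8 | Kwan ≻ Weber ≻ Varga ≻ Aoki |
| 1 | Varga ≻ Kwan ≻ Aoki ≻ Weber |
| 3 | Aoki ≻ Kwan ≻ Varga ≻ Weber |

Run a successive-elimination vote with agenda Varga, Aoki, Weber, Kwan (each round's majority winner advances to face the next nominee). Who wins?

Kwan

Round 1: Varga vs Aoki — 12–11, Varga advances.
Round 2: Varga vs Weber — 10–13, Weber advances.
Round 3: Weber vs Kwan — 5–18, Kwan advances.
The agenda winner is Kwan.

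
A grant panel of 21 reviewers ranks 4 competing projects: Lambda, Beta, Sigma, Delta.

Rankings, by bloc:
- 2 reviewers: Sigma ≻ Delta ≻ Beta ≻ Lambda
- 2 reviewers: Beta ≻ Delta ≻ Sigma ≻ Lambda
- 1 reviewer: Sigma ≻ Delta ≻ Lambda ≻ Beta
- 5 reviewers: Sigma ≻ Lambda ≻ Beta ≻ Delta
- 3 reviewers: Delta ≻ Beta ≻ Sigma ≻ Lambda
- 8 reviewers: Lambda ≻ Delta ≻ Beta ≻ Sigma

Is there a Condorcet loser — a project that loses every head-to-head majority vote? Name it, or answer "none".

Head-to-head results (21 reviewers):
Lambda vs Beta: Lambda preferred on 1+5+8 = 14 ballots; Lambda wins 14–7.
Lambda vs Sigma: 8 for Lambda, 13 for Sigma — Sigma by 13–8.
Lambda vs Delta: 5+8 = 13 for Lambda, 8 for Delta — Lambda by 13–8.
Beta vs Sigma: Beta, 13–8.
Beta vs Delta: 2+5 = 7 for Beta, 14 for Delta — Delta by 14–7.
Sigma vs Delta: Sigma preferred on 2+1+5 = 8 ballots; Delta wins 13–8.
No project is winless: Lambda beats Beta; Beta beats Sigma; Sigma beats Lambda; Delta beats Beta. There is no Condorcet loser.

none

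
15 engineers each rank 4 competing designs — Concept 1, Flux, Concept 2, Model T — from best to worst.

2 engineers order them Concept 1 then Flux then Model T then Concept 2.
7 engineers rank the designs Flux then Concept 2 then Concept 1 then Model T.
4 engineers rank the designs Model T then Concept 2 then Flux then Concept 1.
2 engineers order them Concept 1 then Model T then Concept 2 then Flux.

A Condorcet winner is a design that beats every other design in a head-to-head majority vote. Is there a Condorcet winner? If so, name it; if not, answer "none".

Check each pair by majority over 15 ballots:
Concept 1 vs Flux: Flux, 11–4.
Concept 1 vs Concept 2: Concept 2, 11–4.
Concept 1 vs Model T: Concept 1, 11–4.
Flux–Concept 2: Flux 9–6.
Flux–Model T: Flux 9–6.
Concept 2–Model T: Model T 8–7.
Flux defeats every rival head-to-head and is the Condorcet winner.

Flux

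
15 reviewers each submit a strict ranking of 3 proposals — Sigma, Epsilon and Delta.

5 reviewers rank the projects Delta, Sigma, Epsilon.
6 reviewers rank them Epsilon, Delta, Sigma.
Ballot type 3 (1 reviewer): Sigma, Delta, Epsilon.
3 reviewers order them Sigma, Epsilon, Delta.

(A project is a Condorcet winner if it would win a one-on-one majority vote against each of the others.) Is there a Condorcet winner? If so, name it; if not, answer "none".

Check each pair by majority over 15 ballots:
Sigma vs Epsilon: 9 to 6, Sigma.
Sigma vs Delta: Sigma preferred on 1+3 = 4 ballots; Delta wins 11–4.
Epsilon vs Delta: Epsilon is ranked higher on 6+3 = 9 ballots, Delta on 6. Epsilon wins 9–6.
No project is unbeaten: Sigma loses to Delta; Epsilon loses to Sigma; Delta loses to Epsilon. In particular Sigma beats Epsilon beats Delta beats Sigma is a majority cycle — no Condorcet winner exists.

none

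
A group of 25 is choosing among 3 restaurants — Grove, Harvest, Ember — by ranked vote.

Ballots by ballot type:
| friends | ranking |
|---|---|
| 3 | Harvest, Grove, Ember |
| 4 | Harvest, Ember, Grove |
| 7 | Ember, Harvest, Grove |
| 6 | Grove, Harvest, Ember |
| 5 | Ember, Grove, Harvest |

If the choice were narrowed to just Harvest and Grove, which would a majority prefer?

Harvest

Ballots ranking Harvest above Grove: 3 + 4 + 7 = 14.
Ballots ranking Grove above Harvest: 25 − 14 = 11.
Harvest wins the head-to-head 14–11.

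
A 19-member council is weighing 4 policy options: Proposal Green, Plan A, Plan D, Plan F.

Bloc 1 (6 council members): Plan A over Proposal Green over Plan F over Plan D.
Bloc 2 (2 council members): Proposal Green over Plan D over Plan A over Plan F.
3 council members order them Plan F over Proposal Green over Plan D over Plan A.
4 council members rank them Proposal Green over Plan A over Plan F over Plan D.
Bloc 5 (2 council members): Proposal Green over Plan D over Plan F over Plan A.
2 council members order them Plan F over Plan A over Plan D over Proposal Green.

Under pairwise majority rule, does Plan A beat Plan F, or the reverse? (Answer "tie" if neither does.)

Ballots ranking Plan A above Plan F: 6 + 2 + 4 = 12.
Ballots ranking Plan F above Plan A: 19 − 12 = 7.
Plan A wins the head-to-head 12–7.

Plan A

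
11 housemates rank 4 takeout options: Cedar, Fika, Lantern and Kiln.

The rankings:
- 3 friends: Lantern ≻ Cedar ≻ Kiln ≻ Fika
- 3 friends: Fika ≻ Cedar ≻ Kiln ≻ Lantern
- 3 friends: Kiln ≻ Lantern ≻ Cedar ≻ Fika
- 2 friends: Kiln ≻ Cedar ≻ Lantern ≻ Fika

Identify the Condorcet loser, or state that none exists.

Fika

Pairwise majorities:
Cedar vs Fika: Cedar is ranked higher on 3+3+2 = 8 ballots, Fika on 3. Cedar wins 8–3.
Cedar vs Lantern: Lantern, 6–5.
Cedar vs Kiln: Cedar is ranked higher on 3+3 = 6 ballots, Kiln on 5. Cedar wins 6–5.
Fika vs Lantern: 3 to 8, Lantern.
Fika vs Kiln: Kiln, 8–3.
Lantern vs Kiln: Lantern preferred on 3 ballots; Kiln wins 8–3.
Fika is beaten in every head-to-head and is the Condorcet loser.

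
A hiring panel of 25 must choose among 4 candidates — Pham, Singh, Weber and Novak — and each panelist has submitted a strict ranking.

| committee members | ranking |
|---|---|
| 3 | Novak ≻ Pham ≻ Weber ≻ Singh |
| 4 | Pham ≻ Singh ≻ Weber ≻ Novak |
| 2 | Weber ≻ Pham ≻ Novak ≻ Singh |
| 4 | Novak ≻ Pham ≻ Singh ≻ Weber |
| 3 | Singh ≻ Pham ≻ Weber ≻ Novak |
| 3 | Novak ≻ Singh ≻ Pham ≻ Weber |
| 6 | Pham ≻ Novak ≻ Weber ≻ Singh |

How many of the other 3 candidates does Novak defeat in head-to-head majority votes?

Novak against each rival (25 committee members):
Novak vs Pham: Pham wins 15–10.
Novak vs Singh: Novak wins 18–7.
Novak vs Weber: Novak, 16–9.
Novak beats Singh, Weber; loses to Pham — 2 pairwise wins.

2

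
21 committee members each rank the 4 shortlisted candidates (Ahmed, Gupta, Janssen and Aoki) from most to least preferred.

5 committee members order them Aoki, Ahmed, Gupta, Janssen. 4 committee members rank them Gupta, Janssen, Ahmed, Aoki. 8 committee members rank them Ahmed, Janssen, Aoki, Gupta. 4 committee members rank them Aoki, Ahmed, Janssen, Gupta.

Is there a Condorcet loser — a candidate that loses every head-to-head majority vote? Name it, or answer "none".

Gupta

Head-to-head results (21 committee members):
Ahmed vs Gupta: Ahmed, 17–4.
Ahmed–Janssen: Ahmed 17–4.
Ahmed vs Aoki: 4+8 = 12 for Ahmed, 9 for Aoki — Ahmed by 12–9.
Gupta vs Janssen: Janssen wins 12–9.
Gupta–Aoki: Aoki 17–4.
Janssen–Aoki: Janssen 12–9.
Gupta is beaten in every head-to-head and is the Condorcet loser.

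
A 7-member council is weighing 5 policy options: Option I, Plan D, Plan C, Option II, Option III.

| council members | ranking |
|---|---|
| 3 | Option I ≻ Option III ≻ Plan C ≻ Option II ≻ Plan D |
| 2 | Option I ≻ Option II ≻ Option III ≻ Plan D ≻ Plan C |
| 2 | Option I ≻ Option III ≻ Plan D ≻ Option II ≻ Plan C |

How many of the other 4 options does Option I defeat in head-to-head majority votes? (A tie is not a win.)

Option I against each rival (7 council members):
Option I vs Plan D: Option I wins 7–0.
Option I vs Plan C: Option I, 7–0.
Option I vs Option II: Option I wins 7–0.
Option I vs Option III: 3+2+2 = 7 for Option I, 0 for Option III — Option I by 7–0.
Option I beats Plan D, Plan C, Option II, Option III — 4 pairwise wins.

4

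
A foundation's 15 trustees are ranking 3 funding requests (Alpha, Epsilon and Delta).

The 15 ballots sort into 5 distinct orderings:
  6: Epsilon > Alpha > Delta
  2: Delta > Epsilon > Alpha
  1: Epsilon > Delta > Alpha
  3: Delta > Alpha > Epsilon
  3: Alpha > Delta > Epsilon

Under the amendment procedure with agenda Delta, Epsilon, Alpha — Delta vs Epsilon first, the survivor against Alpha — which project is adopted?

Alpha

Round 1: Delta vs Epsilon — 8–7, Delta advances.
Round 2: Delta vs Alpha — 6–9, Alpha advances.
The agenda winner is Alpha.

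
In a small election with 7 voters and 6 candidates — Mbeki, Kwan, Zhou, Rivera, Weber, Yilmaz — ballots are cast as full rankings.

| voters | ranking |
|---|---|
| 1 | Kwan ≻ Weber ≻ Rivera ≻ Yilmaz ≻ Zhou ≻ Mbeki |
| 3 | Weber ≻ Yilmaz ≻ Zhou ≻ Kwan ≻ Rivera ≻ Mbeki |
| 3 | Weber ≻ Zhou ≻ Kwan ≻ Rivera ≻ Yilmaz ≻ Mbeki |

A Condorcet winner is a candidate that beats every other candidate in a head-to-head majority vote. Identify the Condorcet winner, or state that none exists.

Check each pair by majority over 7 ballots:
Mbeki vs Kwan: Mbeki is ranked higher on 0 ballots, Kwan on 7. Kwan wins 7–0.
Mbeki–Zhou: Zhou 7–0.
Mbeki vs Rivera: 0 for Mbeki, 7 for Rivera — Rivera by 7–0.
Mbeki vs Weber: Mbeki is ranked higher on 0 ballots, Weber on 7. Weber wins 7–0.
Mbeki vs Yilmaz: Mbeki preferred on 0 ballots; Yilmaz wins 7–0.
Kwan vs Zhou: 1 for Kwan, 6 for Zhou — Zhou by 6–1.
Kwan vs Rivera: 7 to 0, Kwan.
Kwan vs Weber: Weber wins 6–1.
Kwan vs Yilmaz: Kwan, 4–3.
Zhou vs Rivera: 3+3 = 6 for Zhou, 1 for Rivera — Zhou by 6–1.
Zhou–Weber: Weber 7–0.
Zhou vs Yilmaz: Zhou preferred on 3 ballots; Yilmaz wins 4–3.
Rivera vs Weber: Rivera is ranked higher on 0 ballots, Weber on 7. Weber wins 7–0.
Rivera vs Yilmaz: Rivera, 4–3.
Weber vs Yilmaz: Weber, 7–0.
Weber defeats every rival head-to-head and is the Condorcet winner.

Weber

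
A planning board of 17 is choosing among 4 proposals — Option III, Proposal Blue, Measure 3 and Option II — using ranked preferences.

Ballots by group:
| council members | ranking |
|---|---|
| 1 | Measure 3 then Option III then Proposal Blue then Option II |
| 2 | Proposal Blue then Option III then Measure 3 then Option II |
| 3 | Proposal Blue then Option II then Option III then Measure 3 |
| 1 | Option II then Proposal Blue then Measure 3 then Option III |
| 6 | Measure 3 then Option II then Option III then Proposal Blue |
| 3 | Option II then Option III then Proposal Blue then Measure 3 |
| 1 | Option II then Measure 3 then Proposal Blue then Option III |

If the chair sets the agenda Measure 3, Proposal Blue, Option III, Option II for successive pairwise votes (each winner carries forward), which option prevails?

Round 1: Measure 3 vs Proposal Blue — 8–9, Proposal Blue advances.
Round 2: Proposal Blue vs Option III — 7–10, Option III advances.
Round 3: Option III vs Option II — 3–14, Option II advances.
Option II survives the agenda.

Option II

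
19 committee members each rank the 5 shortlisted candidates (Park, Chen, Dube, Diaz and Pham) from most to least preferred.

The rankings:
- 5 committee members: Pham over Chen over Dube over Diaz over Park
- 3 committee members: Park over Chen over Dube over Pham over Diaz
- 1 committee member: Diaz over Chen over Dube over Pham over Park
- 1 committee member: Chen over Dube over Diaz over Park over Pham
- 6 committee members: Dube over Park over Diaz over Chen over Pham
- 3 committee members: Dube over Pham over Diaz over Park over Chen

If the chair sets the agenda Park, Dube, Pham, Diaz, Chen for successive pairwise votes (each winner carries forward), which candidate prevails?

Round 1: Park vs Dube — 3–16, Dube advances.
Round 2: Dube vs Pham — 14–5, Dube advances.
Round 3: Dube vs Diaz — 18–1, Dube advances.
Round 4: Dube vs Chen — 9–10, Chen advances.
The agenda winner is Chen.

Chen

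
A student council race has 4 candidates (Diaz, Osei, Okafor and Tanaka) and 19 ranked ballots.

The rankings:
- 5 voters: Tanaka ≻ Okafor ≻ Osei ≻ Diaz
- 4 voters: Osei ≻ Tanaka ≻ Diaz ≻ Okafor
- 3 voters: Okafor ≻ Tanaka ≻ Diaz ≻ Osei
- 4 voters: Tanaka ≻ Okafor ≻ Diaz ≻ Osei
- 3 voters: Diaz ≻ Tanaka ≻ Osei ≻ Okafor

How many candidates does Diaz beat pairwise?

1

Diaz against each rival (19 voters):
Diaz vs Osei: Diaz is ranked higher on 3+4+3 = 10 ballots, Osei on 9. Diaz wins 10–9.
Diaz vs Okafor: Okafor wins 12–7.
Diaz vs Tanaka: Tanaka wins 16–3.
Diaz beats Osei; loses to Okafor, Tanaka — 1 pairwise win.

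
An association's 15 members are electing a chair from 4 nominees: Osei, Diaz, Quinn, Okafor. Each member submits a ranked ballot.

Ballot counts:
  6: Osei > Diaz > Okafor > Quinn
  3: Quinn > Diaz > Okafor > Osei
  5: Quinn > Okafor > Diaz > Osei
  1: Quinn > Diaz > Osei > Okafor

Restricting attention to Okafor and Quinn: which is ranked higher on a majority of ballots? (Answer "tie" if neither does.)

Quinn

Ballots ranking Okafor above Quinn: 6.
Ballots ranking Quinn above Okafor: 15 − 6 = 9.
Quinn wins the head-to-head 9–6.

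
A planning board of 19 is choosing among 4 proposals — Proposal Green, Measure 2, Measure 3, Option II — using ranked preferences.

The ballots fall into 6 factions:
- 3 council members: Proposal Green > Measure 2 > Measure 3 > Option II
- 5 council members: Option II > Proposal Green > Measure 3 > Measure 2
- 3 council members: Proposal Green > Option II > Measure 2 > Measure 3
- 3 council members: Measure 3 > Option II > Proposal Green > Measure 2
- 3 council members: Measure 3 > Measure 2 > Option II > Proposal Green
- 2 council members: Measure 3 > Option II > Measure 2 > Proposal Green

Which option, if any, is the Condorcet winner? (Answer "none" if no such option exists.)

Pairwise majorities:
Proposal Green vs Measure 2: Proposal Green, 14–5.
Proposal Green vs Measure 3: Proposal Green, 11–8.
Proposal Green–Option II: Option II 13–6.
Measure 2 vs Measure 3: Measure 3 wins 13–6.
Measure 2–Option II: Option II 13–6.
Measure 3–Option II: Measure 3 11–8.
Each option drops at least one matchup (Proposal Green loses to Option II; Measure 2 loses to Proposal Green; Measure 3 loses to Proposal Green; Option II loses to Measure 3); the cycle Proposal Green > Measure 3 > Option II > Proposal Green rules out a Condorcet winner.

none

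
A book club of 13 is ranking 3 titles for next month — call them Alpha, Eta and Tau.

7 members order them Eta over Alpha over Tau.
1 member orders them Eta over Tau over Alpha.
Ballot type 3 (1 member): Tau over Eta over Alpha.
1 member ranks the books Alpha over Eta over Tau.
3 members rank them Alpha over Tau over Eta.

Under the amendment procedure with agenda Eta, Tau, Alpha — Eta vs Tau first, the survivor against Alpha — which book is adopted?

Eta

Round 1: Eta vs Tau — 9–4, Eta advances.
Round 2: Eta vs Alpha — 9–4, Eta advances.
The agenda winner is Eta.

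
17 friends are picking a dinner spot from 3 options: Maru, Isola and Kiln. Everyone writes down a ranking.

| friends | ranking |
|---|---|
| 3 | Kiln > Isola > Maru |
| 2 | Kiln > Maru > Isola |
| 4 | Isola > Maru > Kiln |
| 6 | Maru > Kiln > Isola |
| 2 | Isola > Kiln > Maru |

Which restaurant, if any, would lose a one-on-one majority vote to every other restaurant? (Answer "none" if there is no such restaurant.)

Head-to-head results (17 friends):
Maru vs Isola: Isola, 9–8.
Maru vs Kiln: Maru preferred on 4+6 = 10 ballots; Maru wins 10–7.
Isola vs Kiln: Isola is ranked higher on 4+2 = 6 ballots, Kiln on 11. Kiln wins 11–6.
Each restaurant has at least one pairwise win (Maru beats Kiln; Isola beats Maru; Kiln beats Isola) — no Condorcet loser.

none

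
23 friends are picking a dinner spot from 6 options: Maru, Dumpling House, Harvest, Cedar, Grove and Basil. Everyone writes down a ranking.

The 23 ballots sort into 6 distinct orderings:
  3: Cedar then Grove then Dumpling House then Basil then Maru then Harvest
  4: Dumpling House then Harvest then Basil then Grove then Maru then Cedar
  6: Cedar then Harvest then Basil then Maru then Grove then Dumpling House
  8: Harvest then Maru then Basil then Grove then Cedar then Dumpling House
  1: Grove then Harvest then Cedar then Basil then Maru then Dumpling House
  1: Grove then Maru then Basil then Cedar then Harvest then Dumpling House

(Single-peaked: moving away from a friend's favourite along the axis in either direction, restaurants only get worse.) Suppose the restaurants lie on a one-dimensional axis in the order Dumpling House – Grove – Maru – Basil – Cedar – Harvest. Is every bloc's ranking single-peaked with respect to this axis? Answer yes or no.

Axis positions: Dumpling House=1, Grove=2, Maru=3, Basil=4, Cedar=5, Harvest=6.
Bloc 1: ranking walks positions 5-2-1-4-3-6; Grove is ranked above Basil even though Basil lies between Grove and the peak Cedar on the axis — preferences dip and rise again. Not single-peaked.
Bloc 2: ranking walks positions 1-6-4-2-3-5; Harvest is ranked above Grove even though Grove lies between Harvest and the peak Dumpling House on the axis — preferences dip and rise again. Not single-peaked.
Bloc 3 (peak Cedar at position 5): ranking walks positions 5-6-4-3-2-1, expanding outward from the peak — single-peaked.
Bloc 4: ranking walks positions 6-3-4-2-5-1; Maru is ranked above Cedar even though Cedar lies between Maru and the peak Harvest on the axis — preferences dip and rise again. Not single-peaked.
Bloc 5: ranking walks positions 2-6-5-4-3-1; Harvest is ranked above Maru even though Maru lies between Harvest and the peak Grove on the axis — preferences dip and rise again. Not single-peaked.
Bloc 6 (peak Grove at position 2): ranking walks positions 2-3-4-5-6-1, expanding outward from the peak — single-peaked.
Bloc 1 violates single-peakedness, so the profile is not single-peaked on this axis.

no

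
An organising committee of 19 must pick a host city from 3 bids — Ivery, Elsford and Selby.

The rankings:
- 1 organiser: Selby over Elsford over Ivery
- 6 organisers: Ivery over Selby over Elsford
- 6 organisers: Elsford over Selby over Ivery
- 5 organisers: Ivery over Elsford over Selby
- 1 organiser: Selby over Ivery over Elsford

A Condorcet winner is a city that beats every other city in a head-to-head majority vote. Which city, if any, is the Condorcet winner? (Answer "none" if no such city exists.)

Head-to-head results (19 organisers):
Ivery vs Elsford: Ivery preferred on 6+5+1 = 12 ballots; Ivery wins 12–7.
Ivery vs Selby: 11 to 8, Ivery.
Elsford vs Selby: 11 to 8, Elsford.
Ivery beats each of Elsford, Selby — Ivery is the Condorcet winner.

Ivery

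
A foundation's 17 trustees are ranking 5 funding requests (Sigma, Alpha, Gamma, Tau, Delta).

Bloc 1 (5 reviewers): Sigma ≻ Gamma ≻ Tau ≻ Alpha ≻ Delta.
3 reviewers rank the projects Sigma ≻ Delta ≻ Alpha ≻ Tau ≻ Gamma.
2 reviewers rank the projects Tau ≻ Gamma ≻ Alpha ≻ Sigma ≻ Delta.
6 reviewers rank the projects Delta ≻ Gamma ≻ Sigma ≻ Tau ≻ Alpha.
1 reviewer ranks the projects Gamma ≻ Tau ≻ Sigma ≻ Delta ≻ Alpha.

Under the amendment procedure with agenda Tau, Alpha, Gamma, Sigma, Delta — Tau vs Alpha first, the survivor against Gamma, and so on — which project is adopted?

Round 1: Tau vs Alpha — 14–3, Tau advances.
Round 2: Tau vs Gamma — 5–12, Gamma advances.
Round 3: Gamma vs Sigma — 9–8, Gamma advances.
Round 4: Gamma vs Delta — 8–9, Delta advances.
Delta survives the agenda.

Delta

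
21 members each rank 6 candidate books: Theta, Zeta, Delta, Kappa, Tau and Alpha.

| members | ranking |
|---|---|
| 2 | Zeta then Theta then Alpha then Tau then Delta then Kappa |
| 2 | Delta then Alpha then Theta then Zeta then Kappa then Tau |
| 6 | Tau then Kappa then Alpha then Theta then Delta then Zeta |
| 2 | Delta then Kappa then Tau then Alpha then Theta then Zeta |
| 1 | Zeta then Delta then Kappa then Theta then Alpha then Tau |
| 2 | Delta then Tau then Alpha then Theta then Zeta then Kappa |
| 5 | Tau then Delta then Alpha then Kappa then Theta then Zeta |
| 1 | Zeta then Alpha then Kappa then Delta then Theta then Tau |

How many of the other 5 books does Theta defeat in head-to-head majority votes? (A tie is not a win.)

1

Theta against each rival (21 members):
Theta vs Zeta: Theta wins 17–4.
Theta vs Delta: Theta is ranked higher on 2+6 = 8 ballots, Delta on 13. Delta wins 13–8.
Theta vs Kappa: Kappa, 15–6.
Theta vs Tau: 6 to 15, Tau.
Theta–Alpha: Alpha 18–3.
Theta beats Zeta; loses to Delta, Kappa, Tau, Alpha — 1 pairwise win.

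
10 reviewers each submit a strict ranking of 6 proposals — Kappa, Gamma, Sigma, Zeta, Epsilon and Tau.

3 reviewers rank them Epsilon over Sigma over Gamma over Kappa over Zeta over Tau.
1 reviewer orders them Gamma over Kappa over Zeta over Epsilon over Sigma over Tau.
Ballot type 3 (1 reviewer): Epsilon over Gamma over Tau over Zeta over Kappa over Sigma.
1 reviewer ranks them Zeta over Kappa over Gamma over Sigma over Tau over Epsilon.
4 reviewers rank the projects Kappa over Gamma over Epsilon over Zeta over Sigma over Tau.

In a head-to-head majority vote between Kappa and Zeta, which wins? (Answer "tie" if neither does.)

Kappa

Ballots ranking Kappa above Zeta: 3 + 1 + 4 = 8.
Ballots ranking Zeta above Kappa: 10 − 8 = 2.
Kappa wins the head-to-head 8–2.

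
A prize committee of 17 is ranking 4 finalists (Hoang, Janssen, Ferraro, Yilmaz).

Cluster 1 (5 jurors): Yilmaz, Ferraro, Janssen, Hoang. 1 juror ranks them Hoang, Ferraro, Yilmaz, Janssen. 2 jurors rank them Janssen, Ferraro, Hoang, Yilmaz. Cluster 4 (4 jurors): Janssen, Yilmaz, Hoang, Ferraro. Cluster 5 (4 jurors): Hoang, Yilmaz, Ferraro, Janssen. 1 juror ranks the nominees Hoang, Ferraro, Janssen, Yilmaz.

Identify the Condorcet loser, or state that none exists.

Head-to-head results (17 jurors):
Hoang vs Janssen: 6 to 11, Janssen.
Hoang vs Ferraro: Hoang preferred on 1+4+4+1 = 10 ballots; Hoang wins 10–7.
Hoang vs Yilmaz: Yilmaz, 9–8.
Janssen vs Ferraro: Ferraro, 11–6.
Janssen vs Yilmaz: Janssen is ranked higher on 2+4+1 = 7 ballots, Yilmaz on 10. Yilmaz wins 10–7.
Ferraro vs Yilmaz: Ferraro preferred on 1+2+1 = 4 ballots; Yilmaz wins 13–4.
Every nominee wins at least one matchup (Hoang beats Ferraro; Janssen beats Hoang; Ferraro beats Janssen; Yilmaz beats Hoang), so there is no Condorcet loser.

none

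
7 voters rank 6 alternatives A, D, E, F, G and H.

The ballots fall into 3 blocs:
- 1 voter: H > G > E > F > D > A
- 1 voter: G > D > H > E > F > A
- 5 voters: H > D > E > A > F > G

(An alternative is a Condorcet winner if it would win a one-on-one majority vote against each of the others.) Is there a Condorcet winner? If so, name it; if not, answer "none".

Pairwise majorities:
A–D: D 7–0.
A vs E: E, 7–0.
A vs F: A, 5–2.
A vs G: A, 5–2.
A–H: H 7–0.
D–E: D 6–1.
D vs F: D wins 6–1.
D vs G: 5 to 2, D.
D vs H: H, 6–1.
E–F: E 7–0.
E vs G: E preferred on 5 ballots; E wins 5–2.
E vs H: 0 to 7, H.
F vs G: 5 for F, 2 for G — F by 5–2.
F vs H: 0 for F, 7 for H — H by 7–0.
G–H: H 6–1.
Only H has no losses; H is the Condorcet winner.

H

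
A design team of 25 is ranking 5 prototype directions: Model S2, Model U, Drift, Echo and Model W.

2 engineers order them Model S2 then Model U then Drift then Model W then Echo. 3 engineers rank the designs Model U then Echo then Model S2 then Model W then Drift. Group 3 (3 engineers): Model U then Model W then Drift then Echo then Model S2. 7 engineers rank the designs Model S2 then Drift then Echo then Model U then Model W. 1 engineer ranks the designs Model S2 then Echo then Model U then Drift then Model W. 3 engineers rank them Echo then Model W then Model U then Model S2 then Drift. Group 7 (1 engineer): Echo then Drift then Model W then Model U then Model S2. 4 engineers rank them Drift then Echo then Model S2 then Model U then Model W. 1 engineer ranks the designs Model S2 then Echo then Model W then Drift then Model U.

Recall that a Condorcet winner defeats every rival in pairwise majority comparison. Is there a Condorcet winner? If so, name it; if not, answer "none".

none

Check each pair by majority over 25 ballots:
Model S2 vs Model U: Model S2 wins 15–10.
Model S2–Drift: Model S2 17–8.
Model S2–Echo: Echo 14–11.
Model S2 vs Model W: Model S2, 18–7.
Model U vs Drift: Drift, 13–12.
Model U vs Echo: Echo, 17–8.
Model U–Model W: Model U 20–5.
Drift vs Echo: Drift, 16–9.
Drift vs Model W: Drift wins 15–10.
Echo–Model W: Echo 20–5.
No design is unbeaten: Model S2 loses to Echo; Model U loses to Model S2; Drift loses to Model S2; Echo loses to Drift; Model W loses to Model S2. In particular Model S2 beats Drift beats Echo beats Model S2 is a majority cycle — no Condorcet winner exists.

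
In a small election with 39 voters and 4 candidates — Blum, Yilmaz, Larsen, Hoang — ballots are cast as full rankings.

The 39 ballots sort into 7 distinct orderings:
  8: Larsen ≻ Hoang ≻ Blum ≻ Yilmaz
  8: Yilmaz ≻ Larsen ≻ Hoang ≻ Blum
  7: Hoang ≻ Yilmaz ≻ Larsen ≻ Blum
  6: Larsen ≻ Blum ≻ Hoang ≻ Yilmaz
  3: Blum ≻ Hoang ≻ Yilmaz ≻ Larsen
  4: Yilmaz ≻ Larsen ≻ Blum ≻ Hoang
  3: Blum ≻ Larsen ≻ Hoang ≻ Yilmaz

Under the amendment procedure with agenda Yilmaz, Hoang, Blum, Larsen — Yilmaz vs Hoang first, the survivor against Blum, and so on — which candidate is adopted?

Round 1: Yilmaz vs Hoang — 12–27, Hoang advances.
Round 2: Hoang vs Blum — 23–16, Hoang advances.
Round 3: Hoang vs Larsen — 10–29, Larsen advances.
The agenda winner is Larsen.

Larsen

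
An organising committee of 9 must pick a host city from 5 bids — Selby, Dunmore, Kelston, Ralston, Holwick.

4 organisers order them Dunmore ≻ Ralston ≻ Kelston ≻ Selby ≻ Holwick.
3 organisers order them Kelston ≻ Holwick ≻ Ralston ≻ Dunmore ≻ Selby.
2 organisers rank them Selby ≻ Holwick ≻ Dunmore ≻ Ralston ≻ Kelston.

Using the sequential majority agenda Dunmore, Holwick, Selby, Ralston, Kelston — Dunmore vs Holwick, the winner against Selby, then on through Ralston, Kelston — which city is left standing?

Round 1: Dunmore vs Holwick — 4–5, Holwick advances.
Round 2: Holwick vs Selby — 3–6, Selby advances.
Round 3: Selby vs Ralston — 2–7, Ralston advances.
Round 4: Ralston vs Kelston — 6–3, Ralston advances.
The agenda winner is Ralston.

Ralston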